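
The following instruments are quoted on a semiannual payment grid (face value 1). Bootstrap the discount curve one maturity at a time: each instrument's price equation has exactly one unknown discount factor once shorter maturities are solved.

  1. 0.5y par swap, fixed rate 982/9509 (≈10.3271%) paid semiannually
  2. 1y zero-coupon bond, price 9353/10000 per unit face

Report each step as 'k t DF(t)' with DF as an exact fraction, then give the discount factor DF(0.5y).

step 1 [0.5y] swap r/2=491/9509: DF=(1 − 491/9509·(0))/(1+491/9509) = 9509/10000 ≈ 0.950900
step 2 [1y] zero: DF = P = 9353/10000 ≈ 0.935300

1 1/2 9509/10000
2 1 9353/10000
DF(0.5y) = 9509/10000 ≈ 0.950900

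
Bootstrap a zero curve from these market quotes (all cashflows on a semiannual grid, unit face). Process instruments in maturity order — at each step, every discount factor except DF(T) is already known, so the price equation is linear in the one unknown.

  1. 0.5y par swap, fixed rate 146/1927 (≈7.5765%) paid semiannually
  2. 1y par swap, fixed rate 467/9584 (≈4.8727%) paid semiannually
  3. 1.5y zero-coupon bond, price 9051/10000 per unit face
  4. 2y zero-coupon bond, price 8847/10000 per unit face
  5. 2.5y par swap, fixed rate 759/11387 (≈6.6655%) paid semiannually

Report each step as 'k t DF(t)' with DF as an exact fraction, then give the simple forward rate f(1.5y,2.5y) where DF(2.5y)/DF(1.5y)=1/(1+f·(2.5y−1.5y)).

step 1 [0.5y] swap r/2=73/1927: DF=(1 − 73/1927·(0))/(1+73/1927) = 1927/2000 ≈ 0.963500
step 2 [1y] swap r/2=467/19168: DF=(1 − 467/19168·(0.963500))/(1+467/19168) = 9533/10000 ≈ 0.953300
step 3 [1.5y] zero: DF = P = 9051/10000 ≈ 0.905100
step 4 [2y] zero: DF = P = 8847/10000 ≈ 0.884700
step 5 [2.5y] swap r/2=759/22774: DF=(1 − 759/22774·(0.963500+0.953300+0.905100+0.884700))/(1+759/22774) = 4241/5000 ≈ 0.848200

1 1/2 1927/2000
2 1 9533/10000
3 3/2 9051/10000
4 2 8847/10000
5 5/2 4241/5000
f(1.5y,2.5y) = ((9051/10000)/(4241/5000) − 1)/(1) = 569/8482 ≈ 6.7083%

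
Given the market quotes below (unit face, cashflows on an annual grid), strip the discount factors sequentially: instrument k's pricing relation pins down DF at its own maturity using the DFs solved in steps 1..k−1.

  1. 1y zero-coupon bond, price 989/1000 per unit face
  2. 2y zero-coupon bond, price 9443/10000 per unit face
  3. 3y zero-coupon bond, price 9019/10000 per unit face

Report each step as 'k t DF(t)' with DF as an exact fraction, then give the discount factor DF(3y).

1 1 989/1000
2 2 9443/10000
3 3 9019/10000
DF(3y) = 9019/10000 ≈ 0.901900

step 1 [1y] zero: DF = P = 989/1000 ≈ 0.989000
step 2 [2y] zero: DF = P = 9443/10000 ≈ 0.944300
step 3 [3y] zero: DF = P = 9019/10000 ≈ 0.901900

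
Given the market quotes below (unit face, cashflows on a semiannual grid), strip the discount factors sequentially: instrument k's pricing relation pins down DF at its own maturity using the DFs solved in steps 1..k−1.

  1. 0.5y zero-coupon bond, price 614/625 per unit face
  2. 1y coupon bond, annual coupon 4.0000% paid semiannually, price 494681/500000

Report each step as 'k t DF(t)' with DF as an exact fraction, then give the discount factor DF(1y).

step 1 [0.5y] zero: DF = P = 614/625 ≈ 0.982400
step 2 [1y] bond c/2=1/50: DF=(494681/500000 − 1/50·(0.982400))/(1+1/50) = 9507/10000 ≈ 0.950700

1 1/2 614/625
2 1 9507/10000
DF(1y) = 9507/10000 ≈ 0.950700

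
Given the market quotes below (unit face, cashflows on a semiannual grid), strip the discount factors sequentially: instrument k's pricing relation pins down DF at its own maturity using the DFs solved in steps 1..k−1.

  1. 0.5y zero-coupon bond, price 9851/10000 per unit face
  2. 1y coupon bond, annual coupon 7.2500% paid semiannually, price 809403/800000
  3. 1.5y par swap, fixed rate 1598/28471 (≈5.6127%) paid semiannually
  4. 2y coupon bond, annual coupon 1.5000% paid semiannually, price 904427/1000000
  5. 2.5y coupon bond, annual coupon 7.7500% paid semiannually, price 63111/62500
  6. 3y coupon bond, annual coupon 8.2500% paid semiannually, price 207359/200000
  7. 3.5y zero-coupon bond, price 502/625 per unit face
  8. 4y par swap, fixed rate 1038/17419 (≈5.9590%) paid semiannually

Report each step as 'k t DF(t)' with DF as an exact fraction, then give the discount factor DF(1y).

step 1 [0.5y] zero: DF = P = 9851/10000 ≈ 0.985100
step 2 [1y] bond c/2=29/800: DF=(809403/800000 − 29/800·(0.985100))/(1+29/800) = 9419/10000 ≈ 0.941900
step 3 [1.5y] swap r/2=799/28471: DF=(1 − 799/28471·(0.985100+0.941900))/(1+799/28471) = 9201/10000 ≈ 0.920100
step 4 [2y] bond c/2=3/400: DF=(904427/1000000 − 3/400·(0.985100+0.941900+0.920100))/(1+3/400) = 1753/2000 ≈ 0.876500
step 5 [2.5y] bond c/2=31/800: DF=(63111/62500 − 31/800·(0.985100+0.941900+0.920100+0.876500))/(1+31/800) = 2083/2500 ≈ 0.833200
step 6 [3y] bond c/2=33/800: DF=(207359/200000 − 33/800·(0.985100+0.941900+0.920100+0.876500+0.833200))/(1+33/800) = 1019/1250 ≈ 0.815200
step 7 [3.5y] zero: DF = P = 502/625 ≈ 0.803200
step 8 [4y] swap r/2=519/17419: DF=(1 − 519/17419·(0.985100+0.941900+0.920100+0.876500+0.833200+0.815200+0.803200))/(1+519/17419) = 1981/2500 ≈ 0.792400

1 1/2 9851/10000
2 1 9419/10000
3 3/2 9201/10000
4 2 1753/2000
5 5/2 2083/2500
6 3 1019/1250
7 7/2 502/625
8 4 1981/2500
DF(1y) = 9419/10000 ≈ 0.941900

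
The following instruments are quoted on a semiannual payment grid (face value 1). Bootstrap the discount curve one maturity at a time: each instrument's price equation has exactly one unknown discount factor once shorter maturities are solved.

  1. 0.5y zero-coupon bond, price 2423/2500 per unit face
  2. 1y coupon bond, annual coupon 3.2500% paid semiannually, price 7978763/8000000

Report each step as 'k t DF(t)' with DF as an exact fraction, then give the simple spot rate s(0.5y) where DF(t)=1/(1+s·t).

1 1/2 2423/2500
2 1 9659/10000
s(0.5y) = (1/(2423/2500) − 1)/(1/2) = 154/2423 ≈ 6.3558%

step 1 [0.5y] zero: DF = P = 2423/2500 ≈ 0.969200
step 2 [1y] bond c/2=13/800: DF=(7978763/8000000 − 13/800·(0.969200))/(1+13/800) = 9659/10000 ≈ 0.965900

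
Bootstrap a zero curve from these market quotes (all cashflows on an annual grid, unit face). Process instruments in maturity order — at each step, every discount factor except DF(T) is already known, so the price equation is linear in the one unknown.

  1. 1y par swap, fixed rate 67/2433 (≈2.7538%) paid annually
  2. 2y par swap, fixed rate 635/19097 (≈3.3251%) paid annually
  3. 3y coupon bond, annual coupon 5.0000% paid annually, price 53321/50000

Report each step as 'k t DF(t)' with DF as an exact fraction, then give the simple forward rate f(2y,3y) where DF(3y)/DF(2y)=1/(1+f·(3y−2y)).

step 1 [1y] swap r/1=67/2433: DF=(1 − 67/2433·(0))/(1+67/2433) = 2433/2500 ≈ 0.973200
step 2 [2y] swap r/1=635/19097: DF=(1 − 635/19097·(0.973200))/(1+635/19097) = 1873/2000 ≈ 0.936500
step 3 [3y] bond c/1=1/20: DF=(53321/50000 − 1/20·(0.973200+0.936500))/(1+1/20) = 9247/10000 ≈ 0.924700

1 1 2433/2500
2 2 1873/2000
3 3 9247/10000
f(2y,3y) = ((1873/2000)/(9247/10000) − 1)/(1) = 118/9247 ≈ 1.2761%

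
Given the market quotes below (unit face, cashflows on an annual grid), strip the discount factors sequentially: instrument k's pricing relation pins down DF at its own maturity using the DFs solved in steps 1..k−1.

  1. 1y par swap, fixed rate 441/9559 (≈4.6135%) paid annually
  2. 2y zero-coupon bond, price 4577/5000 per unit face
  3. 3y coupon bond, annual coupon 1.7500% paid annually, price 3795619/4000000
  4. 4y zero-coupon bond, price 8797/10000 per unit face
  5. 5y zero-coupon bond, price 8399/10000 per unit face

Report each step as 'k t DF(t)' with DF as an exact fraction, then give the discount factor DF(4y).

1 1 9559/10000
2 2 4577/5000
3 3 2251/2500
4 4 8797/10000
5 5 8399/10000
DF(4y) = 8797/10000 ≈ 0.879700

step 1 [1y] swap r/1=441/9559: DF=(1 − 441/9559·(0))/(1+441/9559) = 9559/10000 ≈ 0.955900
step 2 [2y] zero: DF = P = 4577/5000 ≈ 0.915400
step 3 [3y] bond c/1=7/400: DF=(3795619/4000000 − 7/400·(0.955900+0.915400))/(1+7/400) = 2251/2500 ≈ 0.900400
step 4 [4y] zero: DF = P = 8797/10000 ≈ 0.879700
step 5 [5y] zero: DF = P = 8399/10000 ≈ 0.839900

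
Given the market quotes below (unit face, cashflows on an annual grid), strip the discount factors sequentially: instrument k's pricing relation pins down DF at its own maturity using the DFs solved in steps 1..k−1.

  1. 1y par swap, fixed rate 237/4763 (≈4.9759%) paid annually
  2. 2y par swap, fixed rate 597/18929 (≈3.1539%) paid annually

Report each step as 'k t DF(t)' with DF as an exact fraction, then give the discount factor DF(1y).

1 1 4763/5000
2 2 9403/10000
DF(1y) = 4763/5000 ≈ 0.952600

step 1 [1y] swap r/1=237/4763: DF=(1 − 237/4763·(0))/(1+237/4763) = 4763/5000 ≈ 0.952600
step 2 [2y] swap r/1=597/18929: DF=(1 − 597/18929·(0.952600))/(1+597/18929) = 9403/10000 ≈ 0.940300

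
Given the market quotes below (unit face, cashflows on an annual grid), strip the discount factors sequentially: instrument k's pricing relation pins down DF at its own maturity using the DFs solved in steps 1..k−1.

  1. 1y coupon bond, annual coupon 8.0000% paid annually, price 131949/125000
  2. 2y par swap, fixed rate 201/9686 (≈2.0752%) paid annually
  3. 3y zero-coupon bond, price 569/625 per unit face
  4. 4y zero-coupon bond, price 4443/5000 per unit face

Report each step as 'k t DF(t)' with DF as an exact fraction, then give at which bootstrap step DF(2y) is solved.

1 1 4887/5000
2 2 4799/5000
3 3 569/625
4 4 4443/5000
DF(2y) is solved at step 2

step 1 [1y] bond c/1=2/25: DF=(131949/125000 − 2/25·(0))/(1+2/25) = 4887/5000 ≈ 0.977400
step 2 [2y] swap r/1=201/9686: DF=(1 − 201/9686·(0.977400))/(1+201/9686) = 4799/5000 ≈ 0.959800
step 3 [3y] zero: DF = P = 569/625 ≈ 0.910400
step 4 [4y] zero: DF = P = 4443/5000 ≈ 0.888600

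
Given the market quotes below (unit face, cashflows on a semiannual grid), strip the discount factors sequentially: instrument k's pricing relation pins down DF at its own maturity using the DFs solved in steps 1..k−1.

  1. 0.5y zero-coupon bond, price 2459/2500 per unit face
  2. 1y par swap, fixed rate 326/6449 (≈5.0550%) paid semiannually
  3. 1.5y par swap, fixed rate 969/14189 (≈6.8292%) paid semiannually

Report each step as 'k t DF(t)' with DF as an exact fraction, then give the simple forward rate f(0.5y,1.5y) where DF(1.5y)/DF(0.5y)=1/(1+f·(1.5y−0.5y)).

1 1/2 2459/2500
2 1 9511/10000
3 3/2 9031/10000
f(0.5y,1.5y) = ((2459/2500)/(9031/10000) − 1)/(1) = 805/9031 ≈ 8.9137%

step 1 [0.5y] zero: DF = P = 2459/2500 ≈ 0.983600
step 2 [1y] swap r/2=163/6449: DF=(1 − 163/6449·(0.983600))/(1+163/6449) = 9511/10000 ≈ 0.951100
step 3 [1.5y] swap r/2=969/28378: DF=(1 − 969/28378·(0.983600+0.951100))/(1+969/28378) = 9031/10000 ≈ 0.903100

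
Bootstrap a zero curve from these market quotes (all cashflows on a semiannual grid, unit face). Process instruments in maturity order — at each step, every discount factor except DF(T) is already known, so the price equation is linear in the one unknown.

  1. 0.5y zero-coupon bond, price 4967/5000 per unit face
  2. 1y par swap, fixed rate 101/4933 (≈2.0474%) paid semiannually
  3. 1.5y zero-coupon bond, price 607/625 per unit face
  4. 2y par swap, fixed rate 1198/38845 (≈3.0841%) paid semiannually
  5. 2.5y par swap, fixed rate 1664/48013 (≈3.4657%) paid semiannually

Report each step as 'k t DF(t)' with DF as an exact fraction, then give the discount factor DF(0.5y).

step 1 [0.5y] zero: DF = P = 4967/5000 ≈ 0.993400
step 2 [1y] swap r/2=101/9866: DF=(1 − 101/9866·(0.993400))/(1+101/9866) = 4899/5000 ≈ 0.979800
step 3 [1.5y] zero: DF = P = 607/625 ≈ 0.971200
step 4 [2y] swap r/2=599/38845: DF=(1 − 599/38845·(0.993400+0.979800+0.971200))/(1+599/38845) = 9401/10000 ≈ 0.940100
step 5 [2.5y] swap r/2=832/48013: DF=(1 − 832/48013·(0.993400+0.979800+0.971200+0.940100))/(1+832/48013) = 573/625 ≈ 0.916800

1 1/2 4967/5000
2 1 4899/5000
3 3/2 607/625
4 2 9401/10000
5 5/2 573/625
DF(0.5y) = 4967/5000 ≈ 0.993400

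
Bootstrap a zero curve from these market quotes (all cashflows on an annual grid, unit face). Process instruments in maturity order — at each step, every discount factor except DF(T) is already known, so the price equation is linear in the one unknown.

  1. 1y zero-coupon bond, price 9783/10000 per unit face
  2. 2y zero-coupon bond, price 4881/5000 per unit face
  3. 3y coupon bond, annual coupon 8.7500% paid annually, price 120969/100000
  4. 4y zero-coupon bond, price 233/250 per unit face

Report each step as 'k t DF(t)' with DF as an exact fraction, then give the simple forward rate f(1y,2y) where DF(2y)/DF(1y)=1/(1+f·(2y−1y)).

step 1 [1y] zero: DF = P = 9783/10000 ≈ 0.978300
step 2 [2y] zero: DF = P = 4881/5000 ≈ 0.976200
step 3 [3y] bond c/1=7/80: DF=(120969/100000 − 7/80·(0.978300+0.976200))/(1+7/80) = 9551/10000 ≈ 0.955100
step 4 [4y] zero: DF = P = 233/250 ≈ 0.932000

1 1 9783/10000
2 2 4881/5000
3 3 9551/10000
4 4 233/250
f(1y,2y) = ((9783/10000)/(4881/5000) − 1)/(1) = 7/3254 ≈ 0.2151%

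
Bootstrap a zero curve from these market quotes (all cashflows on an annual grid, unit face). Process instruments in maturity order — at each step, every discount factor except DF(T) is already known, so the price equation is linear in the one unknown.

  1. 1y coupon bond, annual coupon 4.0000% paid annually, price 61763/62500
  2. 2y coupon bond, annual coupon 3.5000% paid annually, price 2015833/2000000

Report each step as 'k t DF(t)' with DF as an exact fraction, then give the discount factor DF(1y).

step 1 [1y] bond c/1=1/25: DF=(61763/62500 − 1/25·(0))/(1+1/25) = 4751/5000 ≈ 0.950200
step 2 [2y] bond c/1=7/200: DF=(2015833/2000000 − 7/200·(0.950200))/(1+7/200) = 9417/10000 ≈ 0.941700

1 1 4751/5000
2 2 9417/10000
DF(1y) = 4751/5000 ≈ 0.950200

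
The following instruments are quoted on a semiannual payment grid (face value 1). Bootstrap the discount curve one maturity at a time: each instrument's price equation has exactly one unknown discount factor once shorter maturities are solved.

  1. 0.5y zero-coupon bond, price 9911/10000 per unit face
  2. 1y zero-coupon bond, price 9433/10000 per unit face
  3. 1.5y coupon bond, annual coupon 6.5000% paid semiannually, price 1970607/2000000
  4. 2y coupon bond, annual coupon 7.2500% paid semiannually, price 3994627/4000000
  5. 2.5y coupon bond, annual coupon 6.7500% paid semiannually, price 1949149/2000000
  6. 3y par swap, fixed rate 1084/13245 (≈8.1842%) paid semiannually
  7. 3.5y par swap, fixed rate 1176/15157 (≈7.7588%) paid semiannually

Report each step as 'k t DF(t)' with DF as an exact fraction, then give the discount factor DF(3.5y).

step 1 [0.5y] zero: DF = P = 9911/10000 ≈ 0.991100
step 2 [1y] zero: DF = P = 9433/10000 ≈ 0.943300
step 3 [1.5y] bond c/2=13/400: DF=(1970607/2000000 − 13/400·(0.991100+0.943300))/(1+13/400) = 4467/5000 ≈ 0.893400
step 4 [2y] bond c/2=29/800: DF=(3994627/4000000 − 29/800·(0.991100+0.943300+0.893400))/(1+29/800) = 1081/1250 ≈ 0.864800
step 5 [2.5y] bond c/2=27/800: DF=(1949149/2000000 − 27/800·(0.991100+0.943300+0.893400+0.864800))/(1+27/800) = 4111/5000 ≈ 0.822200
step 6 [3y] swap r/2=542/13245: DF=(1 − 542/13245·(0.991100+0.943300+0.893400+0.864800+0.822200))/(1+542/13245) = 979/1250 ≈ 0.783200
step 7 [3.5y] swap r/2=588/15157: DF=(1 − 588/15157·(0.991100+0.943300+0.893400+0.864800+0.822200+0.783200))/(1+588/15157) = 478/625 ≈ 0.764800

1 1/2 9911/10000
2 1 9433/10000
3 3/2 4467/5000
4 2 1081/1250
5 5/2 4111/5000
6 3 979/1250
7 7/2 478/625
DF(3.5y) = 478/625 ≈ 0.764800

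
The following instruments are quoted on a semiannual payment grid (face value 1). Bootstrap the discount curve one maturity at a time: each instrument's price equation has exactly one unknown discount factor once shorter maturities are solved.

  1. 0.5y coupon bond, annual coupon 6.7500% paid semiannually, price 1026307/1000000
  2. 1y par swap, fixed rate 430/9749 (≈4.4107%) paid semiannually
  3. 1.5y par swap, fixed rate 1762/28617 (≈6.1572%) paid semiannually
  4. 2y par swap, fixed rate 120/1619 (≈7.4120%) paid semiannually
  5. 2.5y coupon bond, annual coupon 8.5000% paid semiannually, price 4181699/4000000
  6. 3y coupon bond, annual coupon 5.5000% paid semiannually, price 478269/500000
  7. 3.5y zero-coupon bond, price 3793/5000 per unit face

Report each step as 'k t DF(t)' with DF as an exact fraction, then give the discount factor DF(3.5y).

step 1 [0.5y] bond c/2=27/800: DF=(1026307/1000000 − 27/800·(0))/(1+27/800) = 1241/1250 ≈ 0.992800
step 2 [1y] swap r/2=215/9749: DF=(1 − 215/9749·(0.992800))/(1+215/9749) = 957/1000 ≈ 0.957000
step 3 [1.5y] swap r/2=881/28617: DF=(1 − 881/28617·(0.992800+0.957000))/(1+881/28617) = 9119/10000 ≈ 0.911900
step 4 [2y] swap r/2=60/1619: DF=(1 − 60/1619·(0.992800+0.957000+0.911900))/(1+60/1619) = 431/500 ≈ 0.862000
step 5 [2.5y] bond c/2=17/400: DF=(4181699/4000000 − 17/400·(0.992800+0.957000+0.911900+0.862000))/(1+17/400) = 851/1000 ≈ 0.851000
step 6 [3y] bond c/2=11/400: DF=(478269/500000 − 11/400·(0.992800+0.957000+0.911900+0.862000+0.851000))/(1+11/400) = 1617/2000 ≈ 0.808500
step 7 [3.5y] zero: DF = P = 3793/5000 ≈ 0.758600

1 1/2 1241/1250
2 1 957/1000
3 3/2 9119/10000
4 2 431/500
5 5/2 851/1000
6 3 1617/2000
7 7/2 3793/5000
DF(3.5y) = 3793/5000 ≈ 0.758600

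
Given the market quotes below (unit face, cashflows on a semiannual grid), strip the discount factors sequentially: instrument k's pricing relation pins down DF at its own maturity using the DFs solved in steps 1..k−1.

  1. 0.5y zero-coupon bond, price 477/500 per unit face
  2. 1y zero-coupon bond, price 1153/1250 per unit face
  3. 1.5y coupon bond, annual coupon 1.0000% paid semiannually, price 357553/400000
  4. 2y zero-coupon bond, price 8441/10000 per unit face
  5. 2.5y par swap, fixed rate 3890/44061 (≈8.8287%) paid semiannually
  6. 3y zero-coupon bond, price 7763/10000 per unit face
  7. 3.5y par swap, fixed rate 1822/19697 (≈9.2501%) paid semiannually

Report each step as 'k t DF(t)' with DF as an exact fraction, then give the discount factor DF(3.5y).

1 1/2 477/500
2 1 1153/1250
3 3/2 8801/10000
4 2 8441/10000
5 5/2 1611/2000
6 3 7763/10000
7 7/2 7267/10000
DF(3.5y) = 7267/10000 ≈ 0.726700

step 1 [0.5y] zero: DF = P = 477/500 ≈ 0.954000
step 2 [1y] zero: DF = P = 1153/1250 ≈ 0.922400
step 3 [1.5y] bond c/2=1/200: DF=(357553/400000 − 1/200·(0.954000+0.922400))/(1+1/200) = 8801/10000 ≈ 0.880100
step 4 [2y] zero: DF = P = 8441/10000 ≈ 0.844100
step 5 [2.5y] swap r/2=1945/44061: DF=(1 − 1945/44061·(0.954000+0.922400+0.880100+0.844100))/(1+1945/44061) = 1611/2000 ≈ 0.805500
step 6 [3y] zero: DF = P = 7763/10000 ≈ 0.776300
step 7 [3.5y] swap r/2=911/19697: DF=(1 − 911/19697·(0.954000+0.922400+0.880100+0.844100+0.805500+0.776300))/(1+911/19697) = 7267/10000 ≈ 0.726700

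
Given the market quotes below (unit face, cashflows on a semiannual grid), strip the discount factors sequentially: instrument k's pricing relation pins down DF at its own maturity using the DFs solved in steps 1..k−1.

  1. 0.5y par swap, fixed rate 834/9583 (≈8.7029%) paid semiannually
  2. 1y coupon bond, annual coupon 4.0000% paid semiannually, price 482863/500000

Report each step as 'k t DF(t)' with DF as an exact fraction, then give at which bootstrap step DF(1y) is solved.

1 1/2 9583/10000
2 1 116/125
DF(1y) is solved at step 2

step 1 [0.5y] swap r/2=417/9583: DF=(1 − 417/9583·(0))/(1+417/9583) = 9583/10000 ≈ 0.958300
step 2 [1y] bond c/2=1/50: DF=(482863/500000 − 1/50·(0.958300))/(1+1/50) = 116/125 ≈ 0.928000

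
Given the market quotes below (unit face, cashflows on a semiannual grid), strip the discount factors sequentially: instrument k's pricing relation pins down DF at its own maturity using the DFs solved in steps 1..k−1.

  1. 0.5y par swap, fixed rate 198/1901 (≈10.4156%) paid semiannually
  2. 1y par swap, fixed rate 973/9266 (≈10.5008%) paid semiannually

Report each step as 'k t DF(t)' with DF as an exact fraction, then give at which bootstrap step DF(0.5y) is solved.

step 1 [0.5y] swap r/2=99/1901: DF=(1 − 99/1901·(0))/(1+99/1901) = 1901/2000 ≈ 0.950500
step 2 [1y] swap r/2=973/18532: DF=(1 − 973/18532·(0.950500))/(1+973/18532) = 9027/10000 ≈ 0.902700

1 1/2 1901/2000
2 1 9027/10000
DF(0.5y) is solved at step 1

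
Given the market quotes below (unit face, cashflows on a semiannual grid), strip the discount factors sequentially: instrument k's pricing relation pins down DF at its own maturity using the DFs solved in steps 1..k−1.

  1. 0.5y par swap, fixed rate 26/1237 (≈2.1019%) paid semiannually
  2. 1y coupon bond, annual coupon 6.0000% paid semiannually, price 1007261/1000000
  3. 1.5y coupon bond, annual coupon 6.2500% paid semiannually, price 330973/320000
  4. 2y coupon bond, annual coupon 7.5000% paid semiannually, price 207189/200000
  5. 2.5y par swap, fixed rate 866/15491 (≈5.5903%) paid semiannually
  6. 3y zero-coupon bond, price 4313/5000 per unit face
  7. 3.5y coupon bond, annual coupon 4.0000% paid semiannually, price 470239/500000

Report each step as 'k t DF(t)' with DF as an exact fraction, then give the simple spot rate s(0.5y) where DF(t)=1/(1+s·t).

1 1/2 1237/1250
2 1 9491/10000
3 3/2 4721/5000
4 2 8943/10000
5 5/2 8701/10000
6 3 4313/5000
7 7/2 407/500
s(0.5y) = (1/(1237/1250) − 1)/(1/2) = 26/1237 ≈ 2.1019%

step 1 [0.5y] swap r/2=13/1237: DF=(1 − 13/1237·(0))/(1+13/1237) = 1237/1250 ≈ 0.989600
step 2 [1y] bond c/2=3/100: DF=(1007261/1000000 − 3/100·(0.989600))/(1+3/100) = 9491/10000 ≈ 0.949100
step 3 [1.5y] bond c/2=1/32: DF=(330973/320000 − 1/32·(0.989600+0.949100))/(1+1/32) = 4721/5000 ≈ 0.944200
step 4 [2y] bond c/2=3/80: DF=(207189/200000 − 3/80·(0.989600+0.949100+0.944200))/(1+3/80) = 8943/10000 ≈ 0.894300
step 5 [2.5y] swap r/2=433/15491: DF=(1 − 433/15491·(0.989600+0.949100+0.944200+0.894300))/(1+433/15491) = 8701/10000 ≈ 0.870100
step 6 [3y] zero: DF = P = 4313/5000 ≈ 0.862600
step 7 [3.5y] bond c/2=1/50: DF=(470239/500000 − 1/50·(0.989600+0.949100+0.944200+0.894300+0.870100+0.862600))/(1+1/50) = 407/500 ≈ 0.814000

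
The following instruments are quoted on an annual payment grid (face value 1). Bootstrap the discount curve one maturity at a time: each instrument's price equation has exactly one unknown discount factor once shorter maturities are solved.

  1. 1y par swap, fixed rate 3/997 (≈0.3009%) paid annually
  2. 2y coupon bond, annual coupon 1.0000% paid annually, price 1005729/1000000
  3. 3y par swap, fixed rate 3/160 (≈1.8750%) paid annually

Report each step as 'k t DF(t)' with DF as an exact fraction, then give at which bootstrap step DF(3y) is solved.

step 1 [1y] swap r/1=3/997: DF=(1 − 3/997·(0))/(1+3/997) = 997/1000 ≈ 0.997000
step 2 [2y] bond c/1=1/100: DF=(1005729/1000000 − 1/100·(0.997000))/(1+1/100) = 9859/10000 ≈ 0.985900
step 3 [3y] swap r/1=3/160: DF=(1 − 3/160·(0.997000+0.985900))/(1+3/160) = 9451/10000 ≈ 0.945100

1 1 997/1000
2 2 9859/10000
3 3 9451/10000
DF(3y) is solved at step 3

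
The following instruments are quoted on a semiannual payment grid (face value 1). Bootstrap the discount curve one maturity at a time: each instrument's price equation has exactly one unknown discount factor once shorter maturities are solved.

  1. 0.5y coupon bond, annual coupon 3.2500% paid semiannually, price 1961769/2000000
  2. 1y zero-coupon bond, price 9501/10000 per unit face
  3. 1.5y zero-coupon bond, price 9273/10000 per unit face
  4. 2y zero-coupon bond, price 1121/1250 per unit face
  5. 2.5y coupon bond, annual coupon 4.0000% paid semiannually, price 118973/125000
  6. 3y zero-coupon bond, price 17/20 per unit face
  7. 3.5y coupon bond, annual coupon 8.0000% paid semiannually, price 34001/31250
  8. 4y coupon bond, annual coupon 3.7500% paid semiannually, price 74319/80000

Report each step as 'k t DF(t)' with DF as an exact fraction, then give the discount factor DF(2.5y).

1 1/2 2413/2500
2 1 9501/10000
3 3/2 9273/10000
4 2 1121/1250
5 5/2 4299/5000
6 3 17/20
7 7/2 4183/5000
8 4 3981/5000
DF(2.5y) = 4299/5000 ≈ 0.859800

step 1 [0.5y] bond c/2=13/800: DF=(1961769/2000000 − 13/800·(0))/(1+13/800) = 2413/2500 ≈ 0.965200
step 2 [1y] zero: DF = P = 9501/10000 ≈ 0.950100
step 3 [1.5y] zero: DF = P = 9273/10000 ≈ 0.927300
step 4 [2y] zero: DF = P = 1121/1250 ≈ 0.896800
step 5 [2.5y] bond c/2=1/50: DF=(118973/125000 − 1/50·(0.965200+0.950100+0.927300+0.896800))/(1+1/50) = 4299/5000 ≈ 0.859800
step 6 [3y] zero: DF = P = 17/20 ≈ 0.850000
step 7 [3.5y] bond c/2=1/25: DF=(34001/31250 − 1/25·(0.965200+0.950100+0.927300+0.896800+0.859800+0.850000))/(1+1/25) = 4183/5000 ≈ 0.836600
step 8 [4y] bond c/2=3/160: DF=(74319/80000 − 3/160·(0.965200+0.950100+0.927300+0.896800+0.859800+0.850000+0.836600))/(1+3/160) = 3981/5000 ≈ 0.796200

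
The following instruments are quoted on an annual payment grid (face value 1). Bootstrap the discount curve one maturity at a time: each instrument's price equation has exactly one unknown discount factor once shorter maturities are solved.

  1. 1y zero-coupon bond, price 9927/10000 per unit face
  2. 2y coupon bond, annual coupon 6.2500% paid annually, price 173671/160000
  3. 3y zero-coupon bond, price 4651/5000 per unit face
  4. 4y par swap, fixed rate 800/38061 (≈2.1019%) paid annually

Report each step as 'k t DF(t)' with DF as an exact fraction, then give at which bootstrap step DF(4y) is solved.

step 1 [1y] zero: DF = P = 9927/10000 ≈ 0.992700
step 2 [2y] bond c/1=1/16: DF=(173671/160000 − 1/16·(0.992700))/(1+1/16) = 602/625 ≈ 0.963200
step 3 [3y] zero: DF = P = 4651/5000 ≈ 0.930200
step 4 [4y] swap r/1=800/38061: DF=(1 − 800/38061·(0.992700+0.963200+0.930200))/(1+800/38061) = 23/25 ≈ 0.920000

1 1 9927/10000
2 2 602/625
3 3 4651/5000
4 4 23/25
DF(4y) is solved at step 4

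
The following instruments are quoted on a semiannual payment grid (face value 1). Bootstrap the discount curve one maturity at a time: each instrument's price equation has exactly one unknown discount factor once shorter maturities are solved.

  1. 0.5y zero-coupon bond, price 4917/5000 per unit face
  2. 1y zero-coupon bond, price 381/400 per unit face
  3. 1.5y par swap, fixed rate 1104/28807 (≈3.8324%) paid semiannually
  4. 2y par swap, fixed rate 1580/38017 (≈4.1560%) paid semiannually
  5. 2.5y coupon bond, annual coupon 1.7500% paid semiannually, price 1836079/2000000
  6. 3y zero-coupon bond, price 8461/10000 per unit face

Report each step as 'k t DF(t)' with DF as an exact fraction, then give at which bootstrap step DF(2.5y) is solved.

step 1 [0.5y] zero: DF = P = 4917/5000 ≈ 0.983400
step 2 [1y] zero: DF = P = 381/400 ≈ 0.952500
step 3 [1.5y] swap r/2=552/28807: DF=(1 − 552/28807·(0.983400+0.952500))/(1+552/28807) = 1181/1250 ≈ 0.944800
step 4 [2y] swap r/2=790/38017: DF=(1 − 790/38017·(0.983400+0.952500+0.944800))/(1+790/38017) = 921/1000 ≈ 0.921000
step 5 [2.5y] bond c/2=7/800: DF=(1836079/2000000 − 7/800·(0.983400+0.952500+0.944800+0.921000))/(1+7/800) = 8771/10000 ≈ 0.877100
step 6 [3y] zero: DF = P = 8461/10000 ≈ 0.846100

1 1/2 4917/5000
2 1 381/400
3 3/2 1181/1250
4 2 921/1000
5 5/2 8771/10000
6 3 8461/10000
DF(2.5y) is solved at step 5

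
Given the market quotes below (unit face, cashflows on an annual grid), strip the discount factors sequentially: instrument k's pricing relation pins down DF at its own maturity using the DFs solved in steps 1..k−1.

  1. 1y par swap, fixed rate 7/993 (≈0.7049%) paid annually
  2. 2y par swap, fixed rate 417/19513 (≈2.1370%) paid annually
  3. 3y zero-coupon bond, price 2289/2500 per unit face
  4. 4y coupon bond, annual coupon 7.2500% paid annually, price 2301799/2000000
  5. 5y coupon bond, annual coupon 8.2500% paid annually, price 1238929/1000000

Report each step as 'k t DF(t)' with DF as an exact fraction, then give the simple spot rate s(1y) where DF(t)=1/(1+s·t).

1 1 993/1000
2 2 9583/10000
3 3 2289/2500
4 4 8793/10000
5 5 859/1000
s(1y) = (1/(993/1000) − 1)/(1) = 7/993 ≈ 0.7049%

step 1 [1y] swap r/1=7/993: DF=(1 − 7/993·(0))/(1+7/993) = 993/1000 ≈ 0.993000
step 2 [2y] swap r/1=417/19513: DF=(1 − 417/19513·(0.993000))/(1+417/19513) = 9583/10000 ≈ 0.958300
step 3 [3y] zero: DF = P = 2289/2500 ≈ 0.915600
step 4 [4y] bond c/1=29/400: DF=(2301799/2000000 − 29/400·(0.993000+0.958300+0.915600))/(1+29/400) = 8793/10000 ≈ 0.879300
step 5 [5y] bond c/1=33/400: DF=(1238929/1000000 − 33/400·(0.993000+0.958300+0.915600+0.879300))/(1+33/400) = 859/1000 ≈ 0.859000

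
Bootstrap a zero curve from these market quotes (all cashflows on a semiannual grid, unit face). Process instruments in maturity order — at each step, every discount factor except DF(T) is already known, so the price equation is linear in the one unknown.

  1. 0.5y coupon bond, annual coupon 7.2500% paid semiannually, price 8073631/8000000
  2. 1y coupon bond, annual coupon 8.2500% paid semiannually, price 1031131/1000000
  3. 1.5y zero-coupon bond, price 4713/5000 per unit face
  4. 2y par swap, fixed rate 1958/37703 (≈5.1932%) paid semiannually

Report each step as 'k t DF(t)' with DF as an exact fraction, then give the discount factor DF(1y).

step 1 [0.5y] bond c/2=29/800: DF=(8073631/8000000 − 29/800·(0))/(1+29/800) = 9739/10000 ≈ 0.973900
step 2 [1y] bond c/2=33/800: DF=(1031131/1000000 − 33/800·(0.973900))/(1+33/800) = 9517/10000 ≈ 0.951700
step 3 [1.5y] zero: DF = P = 4713/5000 ≈ 0.942600
step 4 [2y] swap r/2=979/37703: DF=(1 − 979/37703·(0.973900+0.951700+0.942600))/(1+979/37703) = 9021/10000 ≈ 0.902100

1 1/2 9739/10000
2 1 9517/10000
3 3/2 4713/5000
4 2 9021/10000
DF(1y) = 9517/10000 ≈ 0.951700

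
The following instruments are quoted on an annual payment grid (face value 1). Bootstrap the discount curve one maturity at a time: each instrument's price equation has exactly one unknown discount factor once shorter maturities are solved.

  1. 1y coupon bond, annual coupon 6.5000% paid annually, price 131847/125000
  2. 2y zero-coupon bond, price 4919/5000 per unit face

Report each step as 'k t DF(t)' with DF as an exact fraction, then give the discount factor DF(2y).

step 1 [1y] bond c/1=13/200: DF=(131847/125000 − 13/200·(0))/(1+13/200) = 619/625 ≈ 0.990400
step 2 [2y] zero: DF = P = 4919/5000 ≈ 0.983800

1 1 619/625
2 2 4919/5000
DF(2y) = 4919/5000 ≈ 0.983800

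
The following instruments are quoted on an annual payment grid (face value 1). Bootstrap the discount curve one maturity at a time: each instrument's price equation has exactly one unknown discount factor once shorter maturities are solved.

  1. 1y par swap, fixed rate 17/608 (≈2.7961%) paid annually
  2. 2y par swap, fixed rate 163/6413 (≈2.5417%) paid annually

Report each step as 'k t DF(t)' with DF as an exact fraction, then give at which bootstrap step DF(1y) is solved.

1 1 608/625
2 2 9511/10000
DF(1y) is solved at step 1

step 1 [1y] swap r/1=17/608: DF=(1 − 17/608·(0))/(1+17/608) = 608/625 ≈ 0.972800
step 2 [2y] swap r/1=163/6413: DF=(1 − 163/6413·(0.972800))/(1+163/6413) = 9511/10000 ≈ 0.951100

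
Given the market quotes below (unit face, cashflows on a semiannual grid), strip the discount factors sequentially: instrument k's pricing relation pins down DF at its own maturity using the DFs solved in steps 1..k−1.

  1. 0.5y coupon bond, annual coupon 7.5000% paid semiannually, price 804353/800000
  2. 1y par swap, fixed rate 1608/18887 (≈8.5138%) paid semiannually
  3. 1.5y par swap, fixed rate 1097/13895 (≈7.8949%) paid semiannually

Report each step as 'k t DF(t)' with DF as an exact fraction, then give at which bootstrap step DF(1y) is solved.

1 1/2 9691/10000
2 1 2299/2500
3 3/2 8903/10000
DF(1y) is solved at step 2

step 1 [0.5y] bond c/2=3/80: DF=(804353/800000 − 3/80·(0))/(1+3/80) = 9691/10000 ≈ 0.969100
step 2 [1y] swap r/2=804/18887: DF=(1 − 804/18887·(0.969100))/(1+804/18887) = 2299/2500 ≈ 0.919600
step 3 [1.5y] swap r/2=1097/27790: DF=(1 − 1097/27790·(0.969100+0.919600))/(1+1097/27790) = 8903/10000 ≈ 0.890300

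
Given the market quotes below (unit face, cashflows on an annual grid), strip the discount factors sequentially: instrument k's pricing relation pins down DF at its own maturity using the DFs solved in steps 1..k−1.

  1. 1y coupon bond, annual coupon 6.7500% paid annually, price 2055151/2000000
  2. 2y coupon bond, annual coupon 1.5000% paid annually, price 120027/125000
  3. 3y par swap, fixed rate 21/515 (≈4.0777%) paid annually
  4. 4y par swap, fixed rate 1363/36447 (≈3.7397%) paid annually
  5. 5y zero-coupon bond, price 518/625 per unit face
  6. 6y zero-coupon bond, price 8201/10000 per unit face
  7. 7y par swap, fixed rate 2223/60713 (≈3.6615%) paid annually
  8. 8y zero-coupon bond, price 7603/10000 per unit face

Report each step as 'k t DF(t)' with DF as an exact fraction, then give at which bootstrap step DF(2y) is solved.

step 1 [1y] bond c/1=27/400: DF=(2055151/2000000 − 27/400·(0))/(1+27/400) = 4813/5000 ≈ 0.962600
step 2 [2y] bond c/1=3/200: DF=(120027/125000 − 3/200·(0.962600))/(1+3/200) = 4659/5000 ≈ 0.931800
step 3 [3y] swap r/1=21/515: DF=(1 − 21/515·(0.962600+0.931800))/(1+21/515) = 4433/5000 ≈ 0.886600
step 4 [4y] swap r/1=1363/36447: DF=(1 − 1363/36447·(0.962600+0.931800+0.886600))/(1+1363/36447) = 8637/10000 ≈ 0.863700
step 5 [5y] zero: DF = P = 518/625 ≈ 0.828800
step 6 [6y] zero: DF = P = 8201/10000 ≈ 0.820100
step 7 [7y] swap r/1=2223/60713: DF=(1 − 2223/60713·(0.962600+0.931800+0.886600+0.863700+0.828800+0.820100))/(1+2223/60713) = 7777/10000 ≈ 0.777700
step 8 [8y] zero: DF = P = 7603/10000 ≈ 0.760300

1 1 4813/5000
2 2 4659/5000
3 3 4433/5000
4 4 8637/10000
5 5 518/625
6 6 8201/10000
7 7 7777/10000
8 8 7603/10000
DF(2y) is solved at step 2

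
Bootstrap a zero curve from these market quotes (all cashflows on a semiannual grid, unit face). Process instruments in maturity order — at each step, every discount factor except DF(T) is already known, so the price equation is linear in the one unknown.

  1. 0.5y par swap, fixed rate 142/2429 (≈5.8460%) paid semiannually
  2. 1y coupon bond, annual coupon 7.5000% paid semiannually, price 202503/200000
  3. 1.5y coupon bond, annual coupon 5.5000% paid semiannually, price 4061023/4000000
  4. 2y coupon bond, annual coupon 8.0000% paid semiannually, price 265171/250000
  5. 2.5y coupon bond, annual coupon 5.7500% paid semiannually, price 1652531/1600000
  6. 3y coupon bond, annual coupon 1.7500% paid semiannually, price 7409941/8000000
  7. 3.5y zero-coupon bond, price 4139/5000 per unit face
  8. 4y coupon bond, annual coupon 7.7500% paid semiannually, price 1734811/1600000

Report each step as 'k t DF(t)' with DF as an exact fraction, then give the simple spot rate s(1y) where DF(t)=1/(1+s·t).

step 1 [0.5y] swap r/2=71/2429: DF=(1 − 71/2429·(0))/(1+71/2429) = 2429/2500 ≈ 0.971600
step 2 [1y] bond c/2=3/80: DF=(202503/200000 − 3/80·(0.971600))/(1+3/80) = 588/625 ≈ 0.940800
step 3 [1.5y] bond c/2=11/400: DF=(4061023/4000000 − 11/400·(0.971600+0.940800))/(1+11/400) = 9369/10000 ≈ 0.936900
step 4 [2y] bond c/2=1/25: DF=(265171/250000 − 1/25·(0.971600+0.940800+0.936900))/(1+1/25) = 9103/10000 ≈ 0.910300
step 5 [2.5y] bond c/2=23/800: DF=(1652531/1600000 − 23/800·(0.971600+0.940800+0.936900+0.910300))/(1+23/800) = 8989/10000 ≈ 0.898900
step 6 [3y] bond c/2=7/800: DF=(7409941/8000000 − 7/800·(0.971600+0.940800+0.936900+0.910300+0.898900))/(1+7/800) = 4389/5000 ≈ 0.877800
step 7 [3.5y] zero: DF = P = 4139/5000 ≈ 0.827800
step 8 [4y] bond c/2=31/800: DF=(1734811/1600000 − 31/800·(0.971600+0.940800+0.936900+0.910300+0.898900+0.877800+0.827800))/(1+31/800) = 504/625 ≈ 0.806400

1 1/2 2429/2500
2 1 588/625
3 3/2 9369/10000
4 2 9103/10000
5 5/2 8989/10000
6 3 4389/5000
7 7/2 4139/5000
8 4 504/625
s(1y) = (1/(588/625) − 1)/(1) = 37/588 ≈ 6.2925%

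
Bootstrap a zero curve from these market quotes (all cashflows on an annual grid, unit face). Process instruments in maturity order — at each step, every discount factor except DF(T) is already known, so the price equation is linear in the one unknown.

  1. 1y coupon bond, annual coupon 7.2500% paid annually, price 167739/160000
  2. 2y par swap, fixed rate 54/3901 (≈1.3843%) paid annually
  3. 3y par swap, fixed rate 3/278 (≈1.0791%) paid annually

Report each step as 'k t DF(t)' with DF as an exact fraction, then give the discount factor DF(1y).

1 1 391/400
2 2 973/1000
3 3 1937/2000
DF(1y) = 391/400 ≈ 0.977500

step 1 [1y] bond c/1=29/400: DF=(167739/160000 − 29/400·(0))/(1+29/400) = 391/400 ≈ 0.977500
step 2 [2y] swap r/1=54/3901: DF=(1 − 54/3901·(0.977500))/(1+54/3901) = 973/1000 ≈ 0.973000
step 3 [3y] swap r/1=3/278: DF=(1 − 3/278·(0.977500+0.973000))/(1+3/278) = 1937/2000 ≈ 0.968500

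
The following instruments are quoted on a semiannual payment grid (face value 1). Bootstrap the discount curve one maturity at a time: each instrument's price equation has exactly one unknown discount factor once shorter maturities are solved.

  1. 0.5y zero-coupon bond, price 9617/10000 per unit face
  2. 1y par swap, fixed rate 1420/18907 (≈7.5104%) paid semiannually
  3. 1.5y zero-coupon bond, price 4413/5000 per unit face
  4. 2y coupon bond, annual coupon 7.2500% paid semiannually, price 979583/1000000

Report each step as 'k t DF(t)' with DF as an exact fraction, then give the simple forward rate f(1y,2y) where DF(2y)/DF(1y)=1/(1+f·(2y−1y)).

1 1/2 9617/10000
2 1 929/1000
3 3/2 4413/5000
4 2 8483/10000
f(1y,2y) = ((929/1000)/(8483/10000) − 1)/(1) = 807/8483 ≈ 9.5131%

step 1 [0.5y] zero: DF = P = 9617/10000 ≈ 0.961700
step 2 [1y] swap r/2=710/18907: DF=(1 − 710/18907·(0.961700))/(1+710/18907) = 929/1000 ≈ 0.929000
step 3 [1.5y] zero: DF = P = 4413/5000 ≈ 0.882600
step 4 [2y] bond c/2=29/800: DF=(979583/1000000 − 29/800·(0.961700+0.929000+0.882600))/(1+29/800) = 8483/10000 ≈ 0.848300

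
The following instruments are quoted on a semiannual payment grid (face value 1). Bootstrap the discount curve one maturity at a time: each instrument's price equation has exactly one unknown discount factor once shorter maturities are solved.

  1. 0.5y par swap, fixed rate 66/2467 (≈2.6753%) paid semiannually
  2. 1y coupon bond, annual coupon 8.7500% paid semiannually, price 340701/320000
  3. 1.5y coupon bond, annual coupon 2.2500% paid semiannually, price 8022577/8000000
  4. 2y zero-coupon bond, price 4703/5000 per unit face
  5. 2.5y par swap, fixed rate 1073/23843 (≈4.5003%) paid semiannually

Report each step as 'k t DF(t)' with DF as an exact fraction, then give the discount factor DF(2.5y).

1 1/2 2467/2500
2 1 9787/10000
3 3/2 4849/5000
4 2 4703/5000
5 5/2 8927/10000
DF(2.5y) = 8927/10000 ≈ 0.892700

step 1 [0.5y] swap r/2=33/2467: DF=(1 − 33/2467·(0))/(1+33/2467) = 2467/2500 ≈ 0.986800
step 2 [1y] bond c/2=7/160: DF=(340701/320000 − 7/160·(0.986800))/(1+7/160) = 9787/10000 ≈ 0.978700
step 3 [1.5y] bond c/2=9/800: DF=(8022577/8000000 − 9/800·(0.986800+0.978700))/(1+9/800) = 4849/5000 ≈ 0.969800
step 4 [2y] zero: DF = P = 4703/5000 ≈ 0.940600
step 5 [2.5y] swap r/2=1073/47686: DF=(1 − 1073/47686·(0.986800+0.978700+0.969800+0.940600))/(1+1073/47686) = 8927/10000 ≈ 0.892700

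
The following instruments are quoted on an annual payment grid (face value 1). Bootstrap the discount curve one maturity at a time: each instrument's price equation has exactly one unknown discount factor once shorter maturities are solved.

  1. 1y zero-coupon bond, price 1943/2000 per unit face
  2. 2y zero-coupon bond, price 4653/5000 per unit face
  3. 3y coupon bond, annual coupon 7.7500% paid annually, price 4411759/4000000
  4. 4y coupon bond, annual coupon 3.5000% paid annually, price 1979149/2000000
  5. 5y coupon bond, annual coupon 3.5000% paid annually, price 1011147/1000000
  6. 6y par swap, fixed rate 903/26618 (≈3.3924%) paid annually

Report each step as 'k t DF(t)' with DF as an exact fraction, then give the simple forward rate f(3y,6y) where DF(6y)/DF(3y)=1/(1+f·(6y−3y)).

1 1 1943/2000
2 2 4653/5000
3 3 2217/2500
4 4 4309/5000
5 5 1707/2000
6 6 4097/5000
f(3y,6y) = ((2217/2500)/(4097/5000) − 1)/(3) = 337/12291 ≈ 2.7418%

step 1 [1y] zero: DF = P = 1943/2000 ≈ 0.971500
step 2 [2y] zero: DF = P = 4653/5000 ≈ 0.930600
step 3 [3y] bond c/1=31/400: DF=(4411759/4000000 − 31/400·(0.971500+0.930600))/(1+31/400) = 2217/2500 ≈ 0.886800
step 4 [4y] bond c/1=7/200: DF=(1979149/2000000 − 7/200·(0.971500+0.930600+0.886800))/(1+7/200) = 4309/5000 ≈ 0.861800
step 5 [5y] bond c/1=7/200: DF=(1011147/1000000 − 7/200·(0.971500+0.930600+0.886800+0.861800))/(1+7/200) = 1707/2000 ≈ 0.853500
step 6 [6y] swap r/1=903/26618: DF=(1 − 903/26618·(0.971500+0.930600+0.886800+0.861800+0.853500))/(1+903/26618) = 4097/5000 ≈ 0.819400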